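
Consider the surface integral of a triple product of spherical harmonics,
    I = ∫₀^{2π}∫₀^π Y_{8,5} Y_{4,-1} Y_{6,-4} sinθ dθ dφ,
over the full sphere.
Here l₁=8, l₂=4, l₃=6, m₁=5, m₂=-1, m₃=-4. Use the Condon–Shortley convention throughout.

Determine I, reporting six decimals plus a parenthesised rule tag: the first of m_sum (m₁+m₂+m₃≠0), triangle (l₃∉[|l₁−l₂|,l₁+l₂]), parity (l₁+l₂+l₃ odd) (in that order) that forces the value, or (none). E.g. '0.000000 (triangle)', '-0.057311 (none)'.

-0.007283 (none)

m-sum 0 ✓  L=18 even ✓  4≤6≤12 ✓
Π(2lᵢ+1) = 17×9×13 = 1989
triangle coeff Δ(8,4,6) = 1/23279256
Σ_t [2,4]: t=2:+1/1658880 t=3:−1/518400 t=4:+1/1658880 = -1/1382400
(3j)²=504/46189 [(8 4 6; 0 0 0)], sign=-1
Σ_t [1,3]: t=1:−1/19353600 t=2:+1/17418240 t=3:−1/261273600 = 1/522547200
(3j)²=5/162792 [(8 4 6; 5 -1 -4)], sign=+1
⇒ 4πI² = 45/67507
I = (-1)√(45/67507/(4π)) = -0.00728328
No selection rule forces the value: the integral is nonzero (none).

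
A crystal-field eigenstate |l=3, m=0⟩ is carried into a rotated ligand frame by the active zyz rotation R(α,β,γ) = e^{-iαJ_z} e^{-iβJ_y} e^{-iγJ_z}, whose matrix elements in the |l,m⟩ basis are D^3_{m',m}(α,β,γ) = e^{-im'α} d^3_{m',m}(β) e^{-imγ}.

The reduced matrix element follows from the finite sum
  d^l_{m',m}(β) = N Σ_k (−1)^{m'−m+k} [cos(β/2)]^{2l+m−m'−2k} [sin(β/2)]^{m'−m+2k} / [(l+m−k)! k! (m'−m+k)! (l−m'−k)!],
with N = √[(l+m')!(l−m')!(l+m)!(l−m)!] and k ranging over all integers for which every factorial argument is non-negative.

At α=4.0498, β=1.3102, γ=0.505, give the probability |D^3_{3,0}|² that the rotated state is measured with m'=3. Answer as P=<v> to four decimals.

P=0.2543

First d^3_{3,0}(β=1.3102), then the phase factors e^{-i(3)α} and e^{-i(0)γ}:
Half-angle: c=0.792987, s=0.609239. N=√(720·1·6·6)=160.996894
k: max(0,(0)−(3))=0 … min(3+(0),3−(3))=0
  k=0: (−1)^3·160.9969/(36)·0.7930^3·0.6092^3 = -0.504284
d^3_{3,0}(1.3102) = -0.504284
|D^3_{3,0}|² = |d^3_{3,0}(β)|² = (-0.504284)² = 0.254303 (the z-rotation phases have unit modulus)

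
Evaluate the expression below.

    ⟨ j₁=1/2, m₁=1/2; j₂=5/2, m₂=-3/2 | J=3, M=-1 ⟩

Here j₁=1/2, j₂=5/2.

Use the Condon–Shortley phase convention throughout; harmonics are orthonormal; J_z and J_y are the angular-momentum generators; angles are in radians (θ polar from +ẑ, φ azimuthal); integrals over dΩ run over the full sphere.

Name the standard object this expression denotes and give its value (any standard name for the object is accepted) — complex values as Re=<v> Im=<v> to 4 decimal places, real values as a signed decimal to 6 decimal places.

Clebsch–Gordan coefficient, +√(1/3) ≈ +0.577350

This is a Clebsch–Gordan (vector-coupling) coefficient.
triangle: 0!×1!×5!/7! = 120/5040
(j±m)!: 1!×0!×1!×4!×2!×4! = 1152
prefactor² = (2J+1)×Δ×N² = 192
  k=0: +1/(0!×0!×0!×1!×1!×4!) = 1/24
Σ = 1/24  ⇒  CG² = 192×(1/24)² = 1/3
CG = +√(1/3) = +0.577350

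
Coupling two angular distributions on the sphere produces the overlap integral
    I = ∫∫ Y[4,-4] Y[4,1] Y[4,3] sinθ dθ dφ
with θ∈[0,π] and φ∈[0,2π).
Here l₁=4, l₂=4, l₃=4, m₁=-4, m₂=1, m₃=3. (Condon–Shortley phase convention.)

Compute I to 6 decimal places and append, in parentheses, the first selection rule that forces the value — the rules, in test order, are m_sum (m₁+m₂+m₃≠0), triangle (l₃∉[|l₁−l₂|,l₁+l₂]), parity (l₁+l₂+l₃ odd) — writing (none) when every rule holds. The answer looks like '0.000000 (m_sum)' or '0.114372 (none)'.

-0.168431 (none)

Checks pass: Σm=0; 12 even; l₃=4∈[0,8].
(2·4+1)(2·4+1)(2·4+1) = 729
Δ: 4! 4! 4! / 13! → 1/450450
sum: t=0:+1/13824 t=1:−1/216 t=2:+1/64 t=3:−1/216 t=4:+1/13824 = 5/768
3j²(4 4 4; 0 0 0) = Δ·Π!·Σ² = 18/1001  (sign +1)
sum: t=4:+1/3456 = 1/3456
3j²(4 4 4; -4 1 3) = Δ·Π!·Σ² = 35/1287  (sign -1)
combine: 4πI² = 729·18/1001·35/1287 = 7290/20449
take √, sign -1: I = -0.16843130
No selection rule forces the value: the integral is nonzero (none).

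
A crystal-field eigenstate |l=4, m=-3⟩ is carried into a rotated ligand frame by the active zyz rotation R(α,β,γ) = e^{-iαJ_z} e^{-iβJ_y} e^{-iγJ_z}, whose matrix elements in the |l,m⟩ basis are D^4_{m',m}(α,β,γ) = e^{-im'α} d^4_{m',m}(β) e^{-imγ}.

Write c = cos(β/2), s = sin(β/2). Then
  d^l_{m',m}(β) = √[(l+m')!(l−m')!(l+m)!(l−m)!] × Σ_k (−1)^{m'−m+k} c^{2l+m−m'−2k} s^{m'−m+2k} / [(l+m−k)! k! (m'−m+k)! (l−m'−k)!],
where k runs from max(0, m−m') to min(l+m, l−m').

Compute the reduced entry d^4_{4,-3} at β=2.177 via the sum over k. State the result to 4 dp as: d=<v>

d=-0.5619

d^4_{4,-3}(β=2.1770) via the finite sum:
Half-angle: c=0.463815, s=0.885932. N=√(40320·1·1·5040)=14255.272709
k: max(0,(-3)−(4))=0 … min(4+(-3),4−(4))=0
  k=0: (−1)^7·14255.2727/(5040)·0.4638^1·0.8859^7 = -0.561944
d^4_{4,-3}(2.1770) = -0.561944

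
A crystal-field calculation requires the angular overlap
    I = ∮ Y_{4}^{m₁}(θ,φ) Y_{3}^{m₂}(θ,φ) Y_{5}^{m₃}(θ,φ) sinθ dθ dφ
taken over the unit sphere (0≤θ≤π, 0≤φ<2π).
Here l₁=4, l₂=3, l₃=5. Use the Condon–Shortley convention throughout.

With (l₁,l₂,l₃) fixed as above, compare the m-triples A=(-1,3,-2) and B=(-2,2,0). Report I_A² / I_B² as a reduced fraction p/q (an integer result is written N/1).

Same 4,3,5: normalisation and zero-m 3j drop out of the ratio.
A: Δ: 2! 6! 4! / 13! → 1/180180; sum: t=2:+1/1728 = 1/1728; 3j²(4 3 5; -1 3 -2) = Δ·Π!·Σ² = 25/858  (sign -1)
B: Δ: 2! 6! 4! / 13! → 1/180180; sum: t=1:−1/2880 t=2:+1/576 = 1/720; 3j²(4 3 5; -2 2 0) = Δ·Π!·Σ² = 80/3003  (sign -1)
I_A²/I_B² = (25/858)/(80/3003) = 35/32

35/32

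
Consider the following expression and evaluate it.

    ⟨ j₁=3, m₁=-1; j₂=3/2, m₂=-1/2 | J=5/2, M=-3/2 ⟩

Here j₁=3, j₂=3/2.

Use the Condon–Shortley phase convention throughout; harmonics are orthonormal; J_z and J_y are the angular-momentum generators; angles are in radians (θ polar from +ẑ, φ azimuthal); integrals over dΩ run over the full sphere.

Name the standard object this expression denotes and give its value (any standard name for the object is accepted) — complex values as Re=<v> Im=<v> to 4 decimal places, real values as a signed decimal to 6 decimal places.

This is a Clebsch–Gordan (vector-coupling) coefficient.
triangle: 2!×4!×1!/8! = 48/40320
(j±m)!: 2!×4!×1!×2!×1!×4! = 2304
prefactor² = (2J+1)×Δ×N² = 576/35
  k=0: +1/(0!×2!×4!×1!×0!×0!) = 1/48
  k=1: −1/(1!×1!×3!×0!×1!×1!) = -1/6
Σ = -7/48  ⇒  CG² = 576/35×(-7/48)² = 7/20
CG = −√(7/20) = -0.591608

Clebsch–Gordan coefficient, −√(7/20) ≈ -0.591608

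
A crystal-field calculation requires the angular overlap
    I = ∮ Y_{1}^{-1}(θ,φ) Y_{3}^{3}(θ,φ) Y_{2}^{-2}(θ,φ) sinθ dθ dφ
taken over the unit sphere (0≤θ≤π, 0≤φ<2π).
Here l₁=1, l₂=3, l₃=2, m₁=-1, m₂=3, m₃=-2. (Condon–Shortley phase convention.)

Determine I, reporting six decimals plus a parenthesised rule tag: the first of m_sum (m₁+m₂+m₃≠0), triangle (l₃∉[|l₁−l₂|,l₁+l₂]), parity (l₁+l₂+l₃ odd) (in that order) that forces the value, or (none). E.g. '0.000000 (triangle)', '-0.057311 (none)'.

-0.319865 (none)

m-sum 0 ✓  L=6 even ✓  2≤2≤4 ✓
Π(2lᵢ+1) = 3×7×5 = 105
triangle coeff Δ(1,3,2) = 1/105
Σ_t [1,1]: t=1:−1/4 = -1/4
(3j)²=3/35 [(1 3 2; 0 0 0)], sign=-1
Σ_t [2,2]: t=2:+1/48 = 1/48
(3j)²=1/7 [(1 3 2; -1 3 -2)], sign=+1
⇒ 4πI² = 9/7
I = (-1)√(9/7/(4π)) = -0.31986543
No selection rule forces the value: the integral is nonzero (none).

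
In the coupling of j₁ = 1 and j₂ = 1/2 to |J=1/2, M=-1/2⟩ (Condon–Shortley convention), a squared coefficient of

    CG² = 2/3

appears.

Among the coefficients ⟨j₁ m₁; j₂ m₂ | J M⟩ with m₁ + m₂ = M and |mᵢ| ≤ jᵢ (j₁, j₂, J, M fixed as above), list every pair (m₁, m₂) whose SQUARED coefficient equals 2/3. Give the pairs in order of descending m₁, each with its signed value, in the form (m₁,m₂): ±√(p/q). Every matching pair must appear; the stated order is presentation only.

Admissible pairs with m₁+m₂ = M = -1/2: (-1,1/2), (0,-1/2)
  (m₁,m₂)=(0,-1/2): CG² = 1/3, CG = +√(1/3)
  (m₁,m₂)=(-1,1/2): CG² = 2/3, CG = −√(2/3)   ← matches the target
Pairs with CG² = 2/3: (-1,1/2): −√(2/3)

(-1,1/2): −√(2/3)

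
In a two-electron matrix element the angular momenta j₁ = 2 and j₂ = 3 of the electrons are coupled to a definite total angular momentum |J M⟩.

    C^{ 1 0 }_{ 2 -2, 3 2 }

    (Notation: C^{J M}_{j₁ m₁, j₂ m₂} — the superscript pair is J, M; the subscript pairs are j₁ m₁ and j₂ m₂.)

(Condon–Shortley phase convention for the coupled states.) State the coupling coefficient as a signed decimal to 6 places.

+√(1/7) = +0.377964

√[3·4!0!2!/7! · 0!4!5!1!1!1!] = √(576/7)
  +(−1)^4/∏(4,0,0,1,0,1)! = 1/24  (running 1/24)
⟨..|..⟩ = √(576/7)·(1/24) = +0.377964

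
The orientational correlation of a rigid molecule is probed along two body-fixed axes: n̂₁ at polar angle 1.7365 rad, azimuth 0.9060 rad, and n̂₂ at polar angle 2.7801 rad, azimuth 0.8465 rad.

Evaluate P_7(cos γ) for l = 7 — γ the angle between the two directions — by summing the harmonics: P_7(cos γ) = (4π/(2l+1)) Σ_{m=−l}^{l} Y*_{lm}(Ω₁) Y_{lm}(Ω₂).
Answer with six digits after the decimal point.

0.228030

Term-by-term m-sum for l=7 (normalisation 4π/15 = 0.837758):
  term(m=-7) = +0.000144+0.000064i   from Y*(Ω₁)=+0.453235+0.026688i, Y(Ω₂)=+0.000324+0.000121i
  term(m=-6) = +0.000912+0.000340i   from Y*(Ω₁)=-0.188102+0.212911i, Y(Ω₂)=-0.001228-0.003197i
  term(m=-5) = -0.004457-0.001367i   from Y*(Ω₁)=+0.040147+0.217674i, Y(Ω₂)=-0.009724+0.018684i
  term(m=-4) = -0.026493-0.006427i   from Y*(Ω₁)=-0.268541-0.140628i, Y(Ω₂)=+0.087261-0.021762i
  term(m=-3) = +0.036653+0.006613i   from Y*(Ω₁)=-0.126782+0.057164i, Y(Ω₂)=-0.220714-0.151677i
  term(m=-2) = +0.155997+0.018652i   from Y*(Ω₁)=+0.072641-0.295297i, Y(Ω₂)=+0.062977+0.512779i
  term(m=-1) = -0.051499-0.003068i   from Y*(Ω₁)=-0.065478-0.083537i, Y(Ω₂)=+0.322064-0.364039i
  term(m=+0) = +0.049679+0.000000i   from Y*(Ω₁)=+0.303365-0.000000i, Y(Ω₂)=+0.163760+0.000000i
  term(m=+1) = -0.051499+0.003068i   from Y*(Ω₁)=+0.065478-0.083537i, Y(Ω₂)=-0.322064-0.364039i
  term(m=+2) = +0.155997-0.018652i   from Y*(Ω₁)=+0.072641+0.295297i, Y(Ω₂)=+0.062977-0.512779i
  term(m=+3) = +0.036653-0.006613i   from Y*(Ω₁)=+0.126782+0.057164i, Y(Ω₂)=+0.220714-0.151677i
  term(m=+4) = -0.026493+0.006427i   from Y*(Ω₁)=-0.268541+0.140628i, Y(Ω₂)=+0.087261+0.021762i
  term(m=+5) = -0.004457+0.001367i   from Y*(Ω₁)=-0.040147+0.217674i, Y(Ω₂)=+0.009724+0.018684i
  term(m=+6) = +0.000912-0.000340i   from Y*(Ω₁)=-0.188102-0.212911i, Y(Ω₂)=-0.001228+0.003197i
  term(m=+7) = +0.000144-0.000064i   from Y*(Ω₁)=-0.453235+0.026688i, Y(Ω₂)=-0.000324+0.000121i
Σ over m = +0.272190+0.000000i; ×(4π/15) → +0.228030+0.000000i. Real part: 0.228030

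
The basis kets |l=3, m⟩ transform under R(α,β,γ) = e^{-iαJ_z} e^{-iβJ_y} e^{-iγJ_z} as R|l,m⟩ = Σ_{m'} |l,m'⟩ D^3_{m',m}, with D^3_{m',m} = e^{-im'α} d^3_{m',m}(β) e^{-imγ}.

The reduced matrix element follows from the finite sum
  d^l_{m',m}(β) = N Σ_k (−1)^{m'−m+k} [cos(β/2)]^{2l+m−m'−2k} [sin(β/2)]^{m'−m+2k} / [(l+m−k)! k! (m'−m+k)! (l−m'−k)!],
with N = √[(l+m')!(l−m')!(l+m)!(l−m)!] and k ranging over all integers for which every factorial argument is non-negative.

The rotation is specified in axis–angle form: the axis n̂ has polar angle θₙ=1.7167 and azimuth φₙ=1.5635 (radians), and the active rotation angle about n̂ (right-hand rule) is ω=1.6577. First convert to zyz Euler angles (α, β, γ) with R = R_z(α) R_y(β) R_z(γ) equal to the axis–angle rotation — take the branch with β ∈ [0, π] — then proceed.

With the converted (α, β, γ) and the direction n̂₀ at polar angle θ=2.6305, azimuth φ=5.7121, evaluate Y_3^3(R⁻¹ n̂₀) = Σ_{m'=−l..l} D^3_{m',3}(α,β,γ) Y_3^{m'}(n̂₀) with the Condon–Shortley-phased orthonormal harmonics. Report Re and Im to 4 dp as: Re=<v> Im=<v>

Re=-0.2619 Im=0.0606

Axis–angle → zyz. n̂ = (sinθₙcosφₙ, sinθₙsinφₙ, cosθₙ) = (+0.007219, +0.989349, -0.145387), ω = 1.6577.
R = I cosω + sinω [n̂]ₓ + (1−cosω) n̂n̂ᵀ gives
  R = [-0.086738, +0.152600, +0.984474; -0.137076, +0.976972, -0.163514; -0.986756, -0.149131, -0.063822]
β = atan2(√(R₁₃²+R₂₃²), R₃₃) = 1.634662; α = atan2(R₂₃, R₁₃) mod 2π = 6.118595; γ = atan2(R₃₂, −R₃₁) mod 2π = 6.133188
Need the full column D^3_{m',3} for m'=−3..3 at α=6.1186, β=1.6347, γ=6.1332.
cos(β/2)=0.684170, sin(β/2)=0.729322
d^3_{-3,3}: single k=6 term ⇒ +0.150493;  D = +0.150349-0.006586i
d^3_{-2,3}: single k=5 term ⇒ +0.345810;  D = +0.343290+0.041676i
d^3_{-1,3}: single k=4 term ⇒ +0.512923;  D = +0.492175+0.144410i
d^3_{0,3}: single k=3 term ⇒ +0.555605;  D = +0.500295+0.241665i
d^3_{1,3}: single k=2 term ⇒ +0.451379;  D = +0.368783+0.260273i
d^3_{2,3}: single k=1 term ⇒ +0.267803;  D = +0.190541+0.188183i
d^3_{3,3}: single k=0 term ⇒ +0.102562;  D = +0.060178+0.083051i
Y_3^{m'}(θ=2.6305,φ=5.7121) and Σ D·Y over m':
  (+0.1503-0.0066i)·(-0.0069+0.0483i)  (+0.3433+0.0417i)·(-0.0886-0.1940i)  (+0.4922+0.1444i)·(+0.3729+0.2396i)  (+0.5003+0.2417i)·(-0.2616+0.0000i)  (+0.3688+0.2603i)·(-0.3729+0.2396i)  (+0.1905+0.1882i)·(-0.0886+0.1940i)  (+0.0602+0.0831i)·(+0.0069+0.0483i)
Y_3^3(R⁻¹ n̂) = -0.261881+0.060632i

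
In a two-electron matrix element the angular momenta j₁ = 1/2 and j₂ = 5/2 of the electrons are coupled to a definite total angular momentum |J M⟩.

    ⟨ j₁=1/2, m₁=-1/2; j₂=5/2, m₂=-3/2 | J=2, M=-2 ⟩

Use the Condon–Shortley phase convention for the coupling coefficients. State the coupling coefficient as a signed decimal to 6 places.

-0.408248

√[5·1!0!4!/6! · 0!1!1!4!0!4!] = √(96)
  +(−1)^1/∏(1,0,0,0,0,4)! = -1/24  (running -1/24)
⟨..|..⟩ = √(96)·(-1/24) = -0.408248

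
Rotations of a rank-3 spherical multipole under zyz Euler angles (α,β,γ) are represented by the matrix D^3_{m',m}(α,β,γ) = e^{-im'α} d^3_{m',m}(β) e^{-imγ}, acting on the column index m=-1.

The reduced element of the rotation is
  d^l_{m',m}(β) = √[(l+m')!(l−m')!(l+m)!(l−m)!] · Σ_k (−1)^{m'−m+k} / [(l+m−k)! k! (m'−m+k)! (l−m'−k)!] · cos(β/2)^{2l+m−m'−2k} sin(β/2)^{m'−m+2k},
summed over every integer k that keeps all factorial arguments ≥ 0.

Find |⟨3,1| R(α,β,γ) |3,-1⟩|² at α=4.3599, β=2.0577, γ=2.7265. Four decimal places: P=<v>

Split into d^3_{1,-1}(β=2.0577) × two z-phases.
Half-angle: c=0.515804, s=0.856706. N=√(24·2·2·24)=48.000000
Admissible k: 0..2 (factorial args all ≥0)
  k=0: (−1)^2·48.0000/(8)·0.5158^4·0.8567^2 = +0.311713
  k=1: (−1)^3·48.0000/(6)·0.5158^2·0.8567^4 = -1.146537
  k=2: (−1)^4·48.0000/(48)·0.5158^0·0.8567^6 = +0.395359
d^3_{1,-1}(2.0577) = +0.311713 -1.146537 +0.395359 = -0.439464
|D^3_{1,-1}|² = |d^3_{1,-1}(β)|² = (-0.439464)² = 0.193129 (the z-rotation phases have unit modulus)

P=0.1931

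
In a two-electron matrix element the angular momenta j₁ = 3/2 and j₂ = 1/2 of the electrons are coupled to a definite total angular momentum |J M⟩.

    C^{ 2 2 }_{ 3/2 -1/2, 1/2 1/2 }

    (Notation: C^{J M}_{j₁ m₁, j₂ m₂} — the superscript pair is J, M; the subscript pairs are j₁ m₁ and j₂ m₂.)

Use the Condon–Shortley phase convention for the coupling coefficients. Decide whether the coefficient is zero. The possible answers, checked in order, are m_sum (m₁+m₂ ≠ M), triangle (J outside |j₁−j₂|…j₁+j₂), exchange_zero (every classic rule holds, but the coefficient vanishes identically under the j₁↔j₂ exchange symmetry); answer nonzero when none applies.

m-sum: m₁+m₂ = -1/2+1/2 = 0, M = 2  ✗ ⇒ coefficient is 0

m_sum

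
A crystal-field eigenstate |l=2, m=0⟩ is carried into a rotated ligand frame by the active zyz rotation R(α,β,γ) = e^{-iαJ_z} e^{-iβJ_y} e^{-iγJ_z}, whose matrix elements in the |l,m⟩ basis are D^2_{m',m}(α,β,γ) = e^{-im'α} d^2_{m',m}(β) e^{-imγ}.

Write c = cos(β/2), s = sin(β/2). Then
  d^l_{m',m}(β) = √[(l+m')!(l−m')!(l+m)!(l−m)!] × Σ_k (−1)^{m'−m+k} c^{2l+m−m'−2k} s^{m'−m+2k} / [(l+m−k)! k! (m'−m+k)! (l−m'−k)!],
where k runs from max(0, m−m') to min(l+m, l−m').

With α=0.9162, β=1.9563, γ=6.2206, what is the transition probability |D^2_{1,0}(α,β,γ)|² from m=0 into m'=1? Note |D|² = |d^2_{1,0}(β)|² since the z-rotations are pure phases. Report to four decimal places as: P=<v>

P=0.1821

Split into d^2_{1,0}(β=1.9563) × two z-phases.
With c≡cos(β/2)=0.558558 and s≡sin(β/2)=0.829465, N=[6·1·2·2]^{1/2}=4.898979
Admissible k: 0..1 (factorial args all ≥0)
  k=0: (−1)^1·4.8990/(2)·0.5586^3·0.8295^1 = -0.354062
  k=1: (−1)^2·4.8990/(2)·0.5586^1·0.8295^3 = +0.780798
d^2_{1,0}(1.9563) = -0.354062 +0.780798 = +0.426737
|D^2_{1,0}|² = |d^2_{1,0}(β)|² = (+0.426737)² = 0.182104 (the z-rotation phases have unit modulus)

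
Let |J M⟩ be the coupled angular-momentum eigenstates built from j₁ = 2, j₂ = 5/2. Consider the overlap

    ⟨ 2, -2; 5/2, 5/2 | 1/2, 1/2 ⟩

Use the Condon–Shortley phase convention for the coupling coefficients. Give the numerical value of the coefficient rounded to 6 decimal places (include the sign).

√[2·4!0!1!/6! · 0!4!5!0!1!0!] = √(192)
  +(−1)^4/∏(4,0,0,1,0,0)! = 1/24  (running 1/24)
⟨..|..⟩ = √(192)·(1/24) = +0.577350

+√(1/3) = +0.577350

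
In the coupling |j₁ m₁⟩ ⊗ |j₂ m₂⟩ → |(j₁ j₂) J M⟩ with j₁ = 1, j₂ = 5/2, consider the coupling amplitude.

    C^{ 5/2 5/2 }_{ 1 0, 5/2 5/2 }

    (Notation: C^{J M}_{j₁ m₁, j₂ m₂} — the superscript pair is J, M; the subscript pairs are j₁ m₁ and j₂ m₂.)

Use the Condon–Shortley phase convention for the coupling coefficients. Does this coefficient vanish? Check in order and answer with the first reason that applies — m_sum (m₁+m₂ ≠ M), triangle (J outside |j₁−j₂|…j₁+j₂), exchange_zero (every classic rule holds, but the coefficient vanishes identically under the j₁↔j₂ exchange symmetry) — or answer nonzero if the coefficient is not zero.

nonzero

m-sum: m₁+m₂ = 0+5/2 = 5/2, M = 5/2  ✓
triangle: |j₁−j₂| = 3/2 ≤ J = 5/2 ≤ j₁+j₂ = 7/2  ✓
exchange: j₁≠j₂ or m₁≠m₂ — the exchange symmetry imposes no constraint here
value check: CG = −√(5/7) = -0.845154 ≠ 0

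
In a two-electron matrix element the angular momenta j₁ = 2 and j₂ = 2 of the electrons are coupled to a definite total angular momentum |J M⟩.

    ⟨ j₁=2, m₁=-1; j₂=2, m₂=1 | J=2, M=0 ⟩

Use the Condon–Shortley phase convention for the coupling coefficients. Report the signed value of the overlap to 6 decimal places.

triangle: 2!·2!·2!/7! = 8/5040
(j±m)!: 1!·3!·3!·1!·2!·2! = 144
prefactor² = (2J+1)·Δ·N² = 8/7
  k=1: −1/(1!·1!·2!·2!·0!·0!) = -1/4
  k=2: +1/(2!·0!·1!·1!·1!·1!) = 1/2
Σ = 1/4  ⇒  CG² = 8/7·(1/4)² = 1/14
CG = +√(1/14) = +0.267261

+√(1/14) ≈ +0.267261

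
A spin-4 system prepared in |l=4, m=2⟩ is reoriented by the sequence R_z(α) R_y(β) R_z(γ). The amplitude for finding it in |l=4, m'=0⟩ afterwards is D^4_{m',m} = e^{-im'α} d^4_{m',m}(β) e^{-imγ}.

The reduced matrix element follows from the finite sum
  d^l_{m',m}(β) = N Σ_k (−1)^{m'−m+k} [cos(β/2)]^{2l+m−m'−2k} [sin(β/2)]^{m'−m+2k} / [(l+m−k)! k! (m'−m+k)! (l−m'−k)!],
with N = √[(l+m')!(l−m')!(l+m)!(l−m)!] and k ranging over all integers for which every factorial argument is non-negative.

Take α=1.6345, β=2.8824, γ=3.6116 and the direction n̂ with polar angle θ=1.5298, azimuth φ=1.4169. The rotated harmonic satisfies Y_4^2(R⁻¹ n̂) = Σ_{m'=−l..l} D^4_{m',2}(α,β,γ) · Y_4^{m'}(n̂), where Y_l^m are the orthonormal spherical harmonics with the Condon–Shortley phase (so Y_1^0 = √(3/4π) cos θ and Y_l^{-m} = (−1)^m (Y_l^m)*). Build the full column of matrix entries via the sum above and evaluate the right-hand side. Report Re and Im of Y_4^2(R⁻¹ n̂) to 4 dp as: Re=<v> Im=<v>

Re=-0.1941 Im=0.1048

Need the full column D^4_{m',2} for m'=−4..4 at α=1.6345, β=2.8824, γ=3.6116.
cos(β/2)=0.129234, sin(β/2)=0.991614
d^4_{-4,2}: single k=6 term ⇒ +0.084021;  D = +0.065057-0.053171i
d^4_{-3,2}: k∈[5..6] ⇒ +0.023229 -0.455868 = -0.432639;  D = +0.294557+0.316881i
d^4_{-2,2}: k∈[4..6] ⇒ +0.004045 -0.190542 +0.934849 = +0.748353;  D = -0.514573+0.543366i
d^4_{-1,2}: k∈[3..5] ⇒ +0.000497 -0.043898 +0.516906 = +0.473505;  D = +0.363833+0.303038i
d^4_{0,2}: k∈[2..4] ⇒ +0.000043 -0.006823 +0.150636 = +0.143857;  D = +0.084843-0.116174i
d^4_{1,2}: k∈[1..3] ⇒ +0.000003 -0.000746 +0.029266 = +0.028523;  D = -0.024058-0.015321i
d^4_{2,2}: k∈[0..2] ⇒ +0.000000 -0.000055 +0.004045 = +0.003991;  D = -0.001925+0.003496i
d^4_{3,2}: k∈[0..1] ⇒ -0.000002 +0.000395 = +0.000392;  D = +0.000355+0.000167i
d^4_{4,2}: single k=0 term ⇒ +0.000024;  D = +0.000009-0.000023i
Y_4^{m'}(θ=1.5298,φ=1.4169) and Σ D·Y over m':
  (+0.0651-0.0532i)·(+0.3601+0.2547i)  (+0.2946+0.3169i)·(-0.0228+0.0458i)  (-0.5146+0.5434i)·(+0.3145+0.1000i)  (+0.3638+0.3030i)·(-0.0089+0.0572i)  (+0.0848-0.1162i)·(+0.3120+0.0000i)  (-0.0241-0.0153i)·(+0.0089+0.0572i)  (-0.0019+0.0035i)·(+0.3145-0.1000i)  (+0.0004+0.0002i)·(+0.0228+0.0458i)  (+0.0000-0.0000i)·(+0.3601-0.2547i)
Y_4^2(R⁻¹ n̂) = -0.194124+0.104809i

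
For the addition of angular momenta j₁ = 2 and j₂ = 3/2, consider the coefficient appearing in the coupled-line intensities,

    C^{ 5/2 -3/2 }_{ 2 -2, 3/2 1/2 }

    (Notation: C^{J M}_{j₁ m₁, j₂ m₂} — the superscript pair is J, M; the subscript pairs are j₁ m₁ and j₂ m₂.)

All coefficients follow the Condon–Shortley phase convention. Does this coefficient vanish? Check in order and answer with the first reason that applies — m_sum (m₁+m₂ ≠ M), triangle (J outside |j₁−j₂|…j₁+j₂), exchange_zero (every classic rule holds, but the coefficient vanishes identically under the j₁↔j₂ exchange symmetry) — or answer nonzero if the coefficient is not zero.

nonzero

m-sum: m₁+m₂ = -2+1/2 = -3/2, M = -3/2  ✓
triangle: |j₁−j₂| = 1/2 ≤ J = 5/2 ≤ j₁+j₂ = 7/2  ✓
exchange: j₁≠j₂ or m₁≠m₂ — the exchange symmetry imposes no constraint here
value check: CG = −√(16/35) = -0.676123 ≠ 0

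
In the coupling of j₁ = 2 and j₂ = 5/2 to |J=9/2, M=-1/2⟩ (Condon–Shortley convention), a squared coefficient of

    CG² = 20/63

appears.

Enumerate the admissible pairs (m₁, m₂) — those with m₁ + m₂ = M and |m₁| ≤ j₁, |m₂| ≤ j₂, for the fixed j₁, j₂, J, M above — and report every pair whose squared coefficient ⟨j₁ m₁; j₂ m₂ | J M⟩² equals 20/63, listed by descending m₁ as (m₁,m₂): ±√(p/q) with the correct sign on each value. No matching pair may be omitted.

Admissible pairs with m₁+m₂ = M = -1/2: (-2,3/2), (-1,1/2), (0,-1/2), (1,-3/2), (2,-5/2)
  (m₁,m₂)=(2,-5/2): CG² = 1/126, CG = +√(1/126)
  (m₁,m₂)=(1,-3/2): CG² = 10/63, CG = +√(10/63)
  (m₁,m₂)=(0,-1/2): CG² = 10/21, CG = +√(10/21)
  (m₁,m₂)=(-1,1/2): CG² = 20/63, CG = +√(20/63)   ← matches the target
  (m₁,m₂)=(-2,3/2): CG² = 5/126, CG = +√(5/126)
Pairs with CG² = 20/63: (-1,1/2): +√(20/63)

(-1,1/2): +√(20/63)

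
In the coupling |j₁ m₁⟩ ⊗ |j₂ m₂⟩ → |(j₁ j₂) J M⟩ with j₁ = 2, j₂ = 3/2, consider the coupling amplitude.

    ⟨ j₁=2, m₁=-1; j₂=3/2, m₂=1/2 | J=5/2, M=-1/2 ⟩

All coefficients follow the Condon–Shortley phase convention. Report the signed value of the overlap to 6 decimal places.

−√(5/14) ≈ -0.597614

j₁+j₂−J=1  J+j₁−j₂=3  J−j₁+j₂=2  j₁+j₂+J+1=7
(j₁±m₁, j₂±m₂, J±M) = (1,3,2,1,2,3)
P² = 72/35
sum k=0..1:
  [0] +1/12 = 1/12
  [1] −1/2 = -1/2
S = -5/12
C² = P²·S² = 5/14 ; C = -0.597614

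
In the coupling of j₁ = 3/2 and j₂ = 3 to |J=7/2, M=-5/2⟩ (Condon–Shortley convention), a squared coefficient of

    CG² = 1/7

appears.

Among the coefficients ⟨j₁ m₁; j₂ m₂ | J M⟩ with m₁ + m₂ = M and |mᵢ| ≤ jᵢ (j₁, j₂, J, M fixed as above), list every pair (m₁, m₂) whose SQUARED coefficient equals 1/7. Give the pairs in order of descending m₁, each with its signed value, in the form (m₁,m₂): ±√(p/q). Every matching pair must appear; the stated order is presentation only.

(-1/2,-2): +√(1/7)

Admissible pairs with m₁+m₂ = M = -5/2: (-3/2,-1), (-1/2,-2), (1/2,-3)
  (m₁,m₂)=(1/2,-3): CG² = 8/21, CG = +√(8/21)
  (m₁,m₂)=(-1/2,-2): CG² = 1/7, CG = +√(1/7)   ← matches the target
  (m₁,m₂)=(-3/2,-1): CG² = 10/21, CG = −√(10/21)
Pairs with CG² = 1/7: (-1/2,-2): +√(1/7)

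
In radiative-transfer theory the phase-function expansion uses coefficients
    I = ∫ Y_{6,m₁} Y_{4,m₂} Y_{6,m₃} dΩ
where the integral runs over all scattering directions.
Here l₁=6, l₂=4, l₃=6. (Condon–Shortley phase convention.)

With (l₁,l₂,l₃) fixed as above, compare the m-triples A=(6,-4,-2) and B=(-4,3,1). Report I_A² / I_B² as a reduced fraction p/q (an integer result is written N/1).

l's match ⇒ only the (l;m) 3-j factors differ between A and B.
A: triangle coeff Δ(6,4,6) = 1/15315300; Σ_t [0,0]: t=0:+1/23224320 = 1/23224320; (3j)²=1/442 [(6 4 6; 6 -4 -2)], sign=+1
B: triangle coeff Δ(6,4,6) = 1/15315300; Σ_t [3,4]: t=3:−1/725760 t=4:+1/207360 = 1/290304; (3j)²=125/7293 [(6 4 6; -4 3 1)], sign=-1
I_A²/I_B² = (1/442)/(125/7293) = 33/250

33/250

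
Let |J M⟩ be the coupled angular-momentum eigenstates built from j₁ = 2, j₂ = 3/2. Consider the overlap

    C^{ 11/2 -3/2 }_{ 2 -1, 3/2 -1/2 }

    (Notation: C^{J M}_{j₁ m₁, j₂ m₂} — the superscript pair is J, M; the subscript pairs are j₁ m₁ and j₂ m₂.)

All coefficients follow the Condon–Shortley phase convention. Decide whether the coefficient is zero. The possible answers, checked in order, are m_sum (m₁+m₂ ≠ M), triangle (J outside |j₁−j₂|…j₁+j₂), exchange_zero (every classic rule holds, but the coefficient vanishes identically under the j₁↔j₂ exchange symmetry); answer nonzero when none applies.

m-sum: m₁+m₂ = -1+(-1/2) = -3/2, M = -3/2  ✓
triangle: need |j₁−j₂| ≤ J ≤ j₁+j₂, i.e. J ∈ [1/2, 7/2]; J = 11/2 is outside ✗ ⇒ coefficient is 0

triangle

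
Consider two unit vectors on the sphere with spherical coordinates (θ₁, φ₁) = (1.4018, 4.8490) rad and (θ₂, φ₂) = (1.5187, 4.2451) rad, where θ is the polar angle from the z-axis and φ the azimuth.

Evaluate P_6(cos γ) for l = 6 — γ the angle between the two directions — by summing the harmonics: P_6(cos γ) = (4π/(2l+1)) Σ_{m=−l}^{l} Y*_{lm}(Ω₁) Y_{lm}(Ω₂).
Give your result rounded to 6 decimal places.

Addition theorem: P_6(cos γ) = (4π/13) Σ_m Y*_{lm}(Ω₁) Y_{lm}(Ω₂), m = −6…6:
  [-6]  conj(Y_{6,-6})(Ω₁) = (-0.302493, -0.323969) ; Y_{6,-6}(Ω₂) = (0.452076, -0.158828) ; Δ = (-0.188205, -0.098414)
  [-5]  conj(Y_{6,-5})(Ω₁) = (0.165351, -0.203203) ; Y_{6,-5}(Ω₂) = (-0.062398, -0.059981) ; Δ = (-0.022506, 0.002762)
  [-4]  conj(Y_{6,-4})(Ω₁) = (-0.198259, -0.120586) ; Y_{6,-4}(Ω₂) = (0.101198, -0.329055) ; Δ = (-0.059743, 0.053035)
  [-3]  conj(Y_{6,-3})(Ω₁) = (0.112434, -0.258807) ; Y_{6,-3}(Ω₂) = (-0.098910, 0.016870) ; Δ = (-0.006755, 0.027495)
  [-2]  conj(Y_{6,-2})(Ω₁) = (-0.157615, -0.044169) ; Y_{6,-2}(Ω₂) = (-0.183617, -0.248574) ; Δ = (0.017962, 0.047289)
  [-1]  conj(Y_{6,-1})(Ω₁) = (0.038862, -0.282699) ; Y_{6,-1}(Ω₂) = (-0.047470, 0.094083) ; Δ = (0.024752, 0.017076)
  [+0]  conj(Y_{6,0})(Ω₁) = (-0.144716, -0.000000) ; Y_{6,0}(Ω₂) = (-0.299894, 0.000000) ; Δ = (0.043400, 0.000000)
  [+1]  conj(Y_{6,1})(Ω₁) = (-0.038862, -0.282699) ; Y_{6,1}(Ω₂) = (0.047470, 0.094083) ; Δ = (0.024752, -0.017076)
  [+2]  conj(Y_{6,2})(Ω₁) = (-0.157615, 0.044169) ; Y_{6,2}(Ω₂) = (-0.183617, 0.248574) ; Δ = (0.017962, -0.047289)
  [+3]  conj(Y_{6,3})(Ω₁) = (-0.112434, -0.258807) ; Y_{6,3}(Ω₂) = (0.098910, 0.016870) ; Δ = (-0.006755, -0.027495)
  [+4]  conj(Y_{6,4})(Ω₁) = (-0.198259, 0.120586) ; Y_{6,4}(Ω₂) = (0.101198, 0.329055) ; Δ = (-0.059743, -0.053035)
  [+5]  conj(Y_{6,5})(Ω₁) = (-0.165351, -0.203203) ; Y_{6,5}(Ω₂) = (0.062398, -0.059981) ; Δ = (-0.022506, -0.002762)
  [+6]  conj(Y_{6,6})(Ω₁) = (-0.302493, 0.323969) ; Y_{6,6}(Ω₂) = (0.452076, 0.158828) ; Δ = (-0.188205, 0.098414)
Σ over m = (-0.425589, 0.000000); ×(4π/13) → (-0.411393, 0.000000). Real part: -0.411393

-0.411393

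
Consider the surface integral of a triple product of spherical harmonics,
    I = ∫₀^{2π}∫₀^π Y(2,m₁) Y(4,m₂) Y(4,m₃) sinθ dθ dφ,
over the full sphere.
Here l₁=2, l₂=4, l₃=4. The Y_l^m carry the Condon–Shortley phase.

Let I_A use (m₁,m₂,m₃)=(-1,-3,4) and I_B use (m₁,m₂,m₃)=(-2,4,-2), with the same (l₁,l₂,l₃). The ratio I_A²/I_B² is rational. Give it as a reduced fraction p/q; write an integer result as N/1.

Same 2,4,4: normalisation and zero-m 3j drop out of the ratio.
A: Δ: 2! 2! 6! / 11! → 1/13860; sum: t=1:−1/1440 = -1/1440; 3j²(2 4 4; -1 -3 4) = Δ·Π!·Σ² = 7/165  (sign -1)
B: Δ: 2! 2! 6! / 11! → 1/13860; sum: t=2:+1/2880 = 1/2880; 3j²(2 4 4; -2 4 -2) = Δ·Π!·Σ² = 2/165  (sign +1)
I_A²/I_B² = (7/165)/(2/165) = 7/2

7/2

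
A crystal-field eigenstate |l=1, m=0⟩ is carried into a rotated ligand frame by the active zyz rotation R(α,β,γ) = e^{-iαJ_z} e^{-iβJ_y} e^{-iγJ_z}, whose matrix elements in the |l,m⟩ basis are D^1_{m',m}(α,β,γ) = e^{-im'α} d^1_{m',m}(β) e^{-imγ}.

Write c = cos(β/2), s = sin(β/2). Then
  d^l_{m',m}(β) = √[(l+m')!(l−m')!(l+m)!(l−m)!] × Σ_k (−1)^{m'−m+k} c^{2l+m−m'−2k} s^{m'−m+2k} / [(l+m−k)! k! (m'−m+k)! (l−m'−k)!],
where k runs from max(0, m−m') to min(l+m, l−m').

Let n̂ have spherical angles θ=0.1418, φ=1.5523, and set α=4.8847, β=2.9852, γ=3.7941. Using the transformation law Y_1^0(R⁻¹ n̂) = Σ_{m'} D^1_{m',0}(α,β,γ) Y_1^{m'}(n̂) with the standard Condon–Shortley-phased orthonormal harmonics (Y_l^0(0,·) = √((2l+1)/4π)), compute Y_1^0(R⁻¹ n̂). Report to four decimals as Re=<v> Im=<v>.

Re=-0.4884 Im=0.0000

Need the full column D^1_{m',0} for m'=−1..1 at α=4.8847, β=2.9852, γ=3.7941.
cos(β/2)=0.078117, sin(β/2)=0.996944
d^1_{-1,0}: single k=1 term ⇒ +0.110136;  D = +0.018884-0.108505i
d^1_{0,0}: k∈[0..1] ⇒ +0.006102 -0.993898 = -0.987796;  D = -0.987796+0.000000i
d^1_{1,0}: single k=0 term ⇒ -0.110136;  D = -0.018884-0.108505i
Y_1^{m'}(θ=0.1418,φ=1.5523) and Σ D·Y over m':
  (+0.0189-0.1085i)·(+0.0009-0.0488i)  (-0.9878+0.0000i)·(+0.4837+0.0000i)  (-0.0189-0.1085i)·(-0.0009-0.0488i)
Y_1^0(R⁻¹ n̂) = -0.488355+0.000000i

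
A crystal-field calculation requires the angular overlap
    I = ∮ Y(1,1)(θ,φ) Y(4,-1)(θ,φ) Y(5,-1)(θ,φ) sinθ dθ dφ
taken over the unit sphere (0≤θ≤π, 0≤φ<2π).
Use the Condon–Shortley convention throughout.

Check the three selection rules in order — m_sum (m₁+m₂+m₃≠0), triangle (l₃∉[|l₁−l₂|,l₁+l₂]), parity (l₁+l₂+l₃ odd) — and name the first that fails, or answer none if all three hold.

Σmᵢ = -1  ✗
l₃∈[|l₁−l₂|,l₁+l₂]=[3,5], have l₃=5
Σlᵢ = 10 ⇒ even

m_sum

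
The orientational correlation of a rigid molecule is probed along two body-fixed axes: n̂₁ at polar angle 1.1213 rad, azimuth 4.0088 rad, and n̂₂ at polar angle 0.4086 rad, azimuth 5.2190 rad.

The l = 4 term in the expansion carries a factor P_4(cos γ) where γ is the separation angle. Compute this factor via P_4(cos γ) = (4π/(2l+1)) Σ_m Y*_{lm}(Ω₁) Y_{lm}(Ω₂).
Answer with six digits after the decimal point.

-0.326237

Summing Y*_{l m}(θ₁,φ₁)·Y_{l m}(θ₂,φ₂) over m ∈ [−4, 4]; prefactor 4π/(2·4+1) = 1.396263:
  [-4]  conj(Y_{4,-4})(Ω₁) = (-0.275753, -0.093602) ; Y_{4,-4}(Ω₂) = (-0.004853, -0.009904) ; Δ = (0.000411, 0.003185)
  [-3]  conj(Y_{4,-3})(Ω₁) = (0.340825, -0.204287) ; Y_{4,-3}(Ω₂) = (-0.071954, -0.003670) ; Δ = (-0.025273, 0.013448)
  [-2]  conj(Y_{4,-2})(Ω₁) = (-0.014216, 0.086107) ; Y_{4,-2}(Ω₂) = (-0.136781, 0.219350) ; Δ = (-0.016943, -0.014896)
  [-1]  conj(Y_{4,-1})(Ω₁) = (0.201038, 0.236949) ; Y_{4,-1}(Ω₂) = (0.242299, 0.436639) ; Δ = (-0.054750, 0.145193)
  [+0]  conj(Y_{4,0})(Ω₁) = (-0.149837, -0.000000) ; Y_{4,0}(Ω₂) = (0.270556, 0.000000) ; Δ = (-0.040539, -0.000000)
  [+1]  conj(Y_{4,1})(Ω₁) = (-0.201038, 0.236949) ; Y_{4,1}(Ω₂) = (-0.242299, 0.436639) ; Δ = (-0.054750, -0.145193)
  [+2]  conj(Y_{4,2})(Ω₁) = (-0.014216, -0.086107) ; Y_{4,2}(Ω₂) = (-0.136781, -0.219350) ; Δ = (-0.016943, 0.014896)
  [+3]  conj(Y_{4,3})(Ω₁) = (-0.340825, -0.204287) ; Y_{4,3}(Ω₂) = (0.071954, -0.003670) ; Δ = (-0.025273, -0.013448)
  [+4]  conj(Y_{4,4})(Ω₁) = (-0.275753, 0.093602) ; Y_{4,4}(Ω₂) = (-0.004853, 0.009904) ; Δ = (0.000411, -0.003185)
Σ over m = (-0.233650, 0.000000); ×(4π/9) → (-0.326237, 0.000000). Real part: -0.326237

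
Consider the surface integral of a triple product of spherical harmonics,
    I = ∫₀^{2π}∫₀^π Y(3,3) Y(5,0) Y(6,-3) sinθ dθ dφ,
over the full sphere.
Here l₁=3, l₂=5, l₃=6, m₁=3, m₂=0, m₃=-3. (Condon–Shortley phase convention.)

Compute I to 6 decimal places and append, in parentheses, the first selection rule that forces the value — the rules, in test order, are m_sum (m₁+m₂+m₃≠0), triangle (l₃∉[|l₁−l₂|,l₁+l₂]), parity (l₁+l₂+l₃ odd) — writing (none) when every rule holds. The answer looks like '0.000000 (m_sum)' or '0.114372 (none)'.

Rules hold: Σm=0, L=14 even, 2≤6≤8.
N = 7·11·13 = 1001
Δ = 2!·4!·8!/15! = 1/675675
Racah Σ t=0..2: t=0:+1/8640 t=1:−1/2304 t=2:+1/8640 = -7/34560
⇒ 3j(3 5 6; 0 0 0)² = 7/429, sgn -1
Racah Σ t=0..0: t=0:+1/34560 = 1/34560
⇒ 3j(3 5 6; 3 0 -3)² = 4/143, sgn -1
4πI² = N·(3j₀)²·(3jₘ)² = 196/429
I = +1·√(0.456876/4π) = 0.19067531
No selection rule forces the value: the integral is nonzero (none).

0.190675 (none)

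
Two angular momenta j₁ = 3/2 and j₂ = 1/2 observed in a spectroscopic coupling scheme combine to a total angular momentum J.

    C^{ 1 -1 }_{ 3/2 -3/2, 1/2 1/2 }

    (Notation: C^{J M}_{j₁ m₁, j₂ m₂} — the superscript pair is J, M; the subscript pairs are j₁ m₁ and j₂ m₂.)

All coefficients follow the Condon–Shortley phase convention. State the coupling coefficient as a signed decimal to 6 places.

j₁+j₂−J=1  J+j₁−j₂=2  J−j₁+j₂=0  j₁+j₂+J+1=4
(j₁±m₁, j₂±m₂, J±M) = (0,3,1,0,0,2)
P² = 3
sum k=1..1:
  [1] −1/2 = -1/2
S = -1/2
C² = P²·S² = 3/4 ; C = -0.866025

-0.866025  (= −√(3/4))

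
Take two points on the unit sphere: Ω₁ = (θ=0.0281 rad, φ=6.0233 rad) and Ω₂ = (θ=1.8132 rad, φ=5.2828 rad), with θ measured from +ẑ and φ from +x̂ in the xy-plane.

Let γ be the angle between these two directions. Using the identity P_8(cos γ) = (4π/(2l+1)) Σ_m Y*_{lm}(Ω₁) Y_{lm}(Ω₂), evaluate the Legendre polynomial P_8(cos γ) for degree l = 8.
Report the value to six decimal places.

-0.086097

Addition theorem: P_8(cos γ) = (4π/17) Σ_m Y*_{lm}(Ω₁) Y_{lm}(Ω₂), m = −8…8:
  [-8]  conj(Y_{8,-8})(Ω₁) = -0.00000 - 0.00000j ; Y_{8,-8}(Ω₂) = -0.06039 + 0.40201j ; Δ = 0.00000 - 0.00000j
  [-7]  conj(Y_{8,-7})(Ω₁) = -0.00000 - 0.00000j ; Y_{8,-7}(Ω₂) = -0.30241 - 0.26497j ; Δ = -0.00000 + 0.00000j
  [-6]  conj(Y_{8,-6})(Ω₁) = 0.00000 - 0.00000j ; Y_{8,-6}(Ω₂) = -0.04108 + 0.01185j ; Δ = 0.00000 + 0.00000j
  [-5]  conj(Y_{8,-5})(Ω₁) = 0.00000 - 0.00000j ; Y_{8,-5}(Ω₂) = 0.10261 - 0.34443j ; Δ = -0.00000 - 0.00000j
  [-4]  conj(Y_{8,-4})(Ω₁) = 0.00000 - 0.00001j ; Y_{8,-4}(Ω₂) = 0.05533 + 0.06426j ; Δ = 0.00000 - 0.00000j
  [-3]  conj(Y_{8,-3})(Ω₁) = 0.00022 - 0.00022j ; Y_{8,-3}(Ω₂) = 0.30984 - 0.04380j ; Δ = 0.00006 - 0.00008j
  [-2]  conj(Y_{8,-2})(Ω₁) = 0.00704 - 0.00403j ; Y_{8,-2}(Ω₂) = -0.05753 + 0.12544j ; Δ = 0.00010 + 0.00112j
  [-1]  conj(Y_{8,-1})(Ω₁) = 0.13307 - 0.03538j ; Y_{8,-1}(Ω₂) = 0.15526 + 0.24201j ; Δ = 0.02922 + 0.02671j
  [+0]  conj(Y_{8,0})(Ω₁) = 1.14663 + 0.00000j ; Y_{8,0}(Ω₂) = -0.15283 + 0.00000j ; Δ = -0.17524 + 0.00000j
  [+1]  conj(Y_{8,1})(Ω₁) = -0.13307 - 0.03538j ; Y_{8,1}(Ω₂) = -0.15526 + 0.24201j ; Δ = 0.02922 - 0.02671j
  [+2]  conj(Y_{8,2})(Ω₁) = 0.00704 + 0.00403j ; Y_{8,2}(Ω₂) = -0.05753 - 0.12544j ; Δ = 0.00010 - 0.00112j
  [+3]  conj(Y_{8,3})(Ω₁) = -0.00022 - 0.00022j ; Y_{8,3}(Ω₂) = -0.30984 - 0.04380j ; Δ = 0.00006 + 0.00008j
  [+4]  conj(Y_{8,4})(Ω₁) = 0.00000 + 0.00001j ; Y_{8,4}(Ω₂) = 0.05533 - 0.06426j ; Δ = 0.00000 + 0.00000j
  [+5]  conj(Y_{8,5})(Ω₁) = -0.00000 - 0.00000j ; Y_{8,5}(Ω₂) = -0.10261 - 0.34443j ; Δ = -0.00000 + 0.00000j
  [+6]  conj(Y_{8,6})(Ω₁) = 0.00000 + 0.00000j ; Y_{8,6}(Ω₂) = -0.04108 - 0.01185j ; Δ = 0.00000 - 0.00000j
  [+7]  conj(Y_{8,7})(Ω₁) = 0.00000 - 0.00000j ; Y_{8,7}(Ω₂) = 0.30241 - 0.26497j ; Δ = -0.00000 - 0.00000j
  [+8]  conj(Y_{8,8})(Ω₁) = -0.00000 + 0.00000j ; Y_{8,8}(Ω₂) = -0.06039 - 0.40201j ; Δ = 0.00000 + 0.00000j
Σ over m = -0.11647 - 0.00000j; ×(4π/17) → -0.08610 - 0.00000j. Real part: -0.086097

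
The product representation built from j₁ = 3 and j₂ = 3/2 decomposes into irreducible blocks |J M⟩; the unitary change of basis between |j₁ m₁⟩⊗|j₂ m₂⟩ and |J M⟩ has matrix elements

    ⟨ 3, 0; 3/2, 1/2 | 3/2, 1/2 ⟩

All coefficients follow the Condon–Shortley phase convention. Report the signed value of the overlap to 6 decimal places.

triangle: 3!·3!·0!/7! = 36/5040
(j±m)!: 3!·3!·2!·1!·2!·1! = 144
prefactor² = (2J+1)·Δ·N² = 144/35
  k=2: +1/(2!·1!·1!·0!·2!·0!) = 1/4
Σ = 1/4  ⇒  CG² = 144/35·(1/4)² = 9/35
CG = +√(9/35) = +0.507093

+√(9/35) ≈ +0.507093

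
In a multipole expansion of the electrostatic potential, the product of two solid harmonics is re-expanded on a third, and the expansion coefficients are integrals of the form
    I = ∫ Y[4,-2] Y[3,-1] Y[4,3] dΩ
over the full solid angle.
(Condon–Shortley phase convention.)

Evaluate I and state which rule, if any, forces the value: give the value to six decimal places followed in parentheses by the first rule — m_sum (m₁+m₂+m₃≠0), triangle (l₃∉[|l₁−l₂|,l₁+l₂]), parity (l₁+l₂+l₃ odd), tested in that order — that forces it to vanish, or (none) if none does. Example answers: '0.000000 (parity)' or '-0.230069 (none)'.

L=11 odd ⇒ parity kills the (l;000) factor ⇒ I = 0

0.000000 (parity)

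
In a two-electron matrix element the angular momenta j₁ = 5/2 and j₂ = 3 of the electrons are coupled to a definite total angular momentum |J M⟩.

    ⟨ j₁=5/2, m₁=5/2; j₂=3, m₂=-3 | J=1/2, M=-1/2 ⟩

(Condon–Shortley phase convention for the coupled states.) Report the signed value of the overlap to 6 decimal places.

+√(2/7) ≈ +0.534522

√[2·5!0!1!/7! · 5!0!0!6!0!1!] = √(28800/7)
  +(−1)^0/∏(0,5,0,0,0,1)! = 1/120  (running 1/120)
⟨..|..⟩ = √(28800/7)·(1/120) = +0.534522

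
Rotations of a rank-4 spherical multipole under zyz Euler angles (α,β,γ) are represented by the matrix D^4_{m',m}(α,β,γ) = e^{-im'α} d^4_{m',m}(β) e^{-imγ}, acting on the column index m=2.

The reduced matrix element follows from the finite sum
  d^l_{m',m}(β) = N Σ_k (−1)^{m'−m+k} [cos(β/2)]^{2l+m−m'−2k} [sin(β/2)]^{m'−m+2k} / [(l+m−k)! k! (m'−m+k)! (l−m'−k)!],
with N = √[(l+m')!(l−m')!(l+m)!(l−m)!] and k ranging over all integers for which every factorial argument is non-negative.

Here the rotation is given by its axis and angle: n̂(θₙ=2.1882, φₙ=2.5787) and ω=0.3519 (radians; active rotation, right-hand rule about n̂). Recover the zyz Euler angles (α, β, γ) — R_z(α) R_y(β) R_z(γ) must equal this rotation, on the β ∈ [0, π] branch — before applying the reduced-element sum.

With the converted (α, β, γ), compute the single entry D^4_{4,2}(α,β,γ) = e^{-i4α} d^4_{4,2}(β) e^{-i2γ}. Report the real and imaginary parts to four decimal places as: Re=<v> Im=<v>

Re=0.0172 Im=-0.0999

Axis–angle → zyz. n̂ = (sinθₙcosφₙ, sinθₙsinφₙ, cosθₙ) = (-0.689583, +0.435117, -0.578920), ω = 0.3519.
R = I cosω + sinω [n̂]ₓ + (1−cosω) n̂n̂ᵀ gives
  R = [+0.967860, +0.181156, +0.174441; -0.217931, +0.950322, +0.222250; -0.125513, -0.253123, +0.959258]
β = atan2(√(R₁₃²+R₂₃²), R₃₃) = 0.286434; α = atan2(R₂₃, R₁₃) mod 2π = 0.905340; γ = atan2(R₃₂, −R₃₁) mod 2π = 5.172717
First d^4_{4,2}(β=0.2864), then the phase factors e^{-i(4)α} and e^{-i(2)γ}:
Half-angle: c=0.989762, s=0.142728. N=√(40320·1·720·2)=7619.763776
k∈{0} keeps every argument non-negative
  k=0: (−1)^2·7619.7638/(1440)·0.9898^6·0.1427^2 = +0.101340
d^4_{4,2}(0.2864) = +0.101340
D = (-0.887103+0.461571i)·(+0.101340)·(-0.605297+0.795999i) = +0.017182-0.099873i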